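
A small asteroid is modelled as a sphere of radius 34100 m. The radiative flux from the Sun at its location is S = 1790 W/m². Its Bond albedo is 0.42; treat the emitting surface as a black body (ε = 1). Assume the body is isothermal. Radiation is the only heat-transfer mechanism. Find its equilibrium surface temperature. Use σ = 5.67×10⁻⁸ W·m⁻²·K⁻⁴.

At equilibrium, absorbed power = emitted power.
Absorbing cross-section = πr² = 3.653×10⁹ m²; emitting surface = 4πr² = 1.461×10¹⁰ m² (ratio 4).
(1−a)S·A_cross = εσ·A_surf·T⁴  ⇒  T⁴ = (1−a)S/(4σ).
T⁴ = 0.580·1790/(4·5.67×10⁻⁸) = 4.578×10⁹ K⁴.
T = (4.578×10⁹)^(1/4).

T ≈ 260 K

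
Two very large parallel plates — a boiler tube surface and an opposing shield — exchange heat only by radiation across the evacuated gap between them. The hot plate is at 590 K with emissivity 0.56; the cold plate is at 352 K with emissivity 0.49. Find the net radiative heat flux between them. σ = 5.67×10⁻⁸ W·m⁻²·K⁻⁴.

q ≈ 2120 W/m²

For two infinite grey parallel plates, q = σ(T₁⁴ − T₂⁴)/(1/ε₁ + 1/ε₂ − 1).
T₁⁴ − T₂⁴ = 1.212×10¹¹ − 1.535×10¹⁰ = 1.058×10¹¹ K⁴.
1/ε₁ + 1/ε₂ − 1 = 1.786 + 2.041 − 1 = 2.827.
q = 5.67×10⁻⁸ × 1.058×10¹¹ / 2.827.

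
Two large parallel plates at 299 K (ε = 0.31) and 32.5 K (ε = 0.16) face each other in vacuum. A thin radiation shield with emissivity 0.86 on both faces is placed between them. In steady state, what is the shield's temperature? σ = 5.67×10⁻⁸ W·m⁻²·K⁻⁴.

T_s ≈ 269 K

In steady state the net flux on the hot side equals that on the cold side.
σ(T₁⁴−T_s⁴)/D₁ = σ(T_s⁴−T₂⁴)/D₂, with D₁ = 1/ε₁+1/ε_s−1 = 3.389, D₂ = 1/ε_s+1/ε₂−1 = 6.413.
Solve for T_s⁴: T_s⁴ = (D₂·T₁⁴ + D₁·T₂⁴)/(D₁+D₂) = 5.230×10⁹ K⁴.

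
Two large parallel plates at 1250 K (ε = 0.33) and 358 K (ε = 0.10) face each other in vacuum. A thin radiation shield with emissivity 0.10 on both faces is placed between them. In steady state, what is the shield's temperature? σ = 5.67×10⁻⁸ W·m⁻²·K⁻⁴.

In steady state the net flux on the hot side equals that on the cold side.
σ(T₁⁴−T_s⁴)/D₁ = σ(T_s⁴−T₂⁴)/D₂, with D₁ = 1/ε₁+1/ε_s−1 = 12.03, D₂ = 1/ε_s+1/ε₂−1 = 19.00.
Solve for T_s⁴: T_s⁴ = (D₂·T₁⁴ + D₁·T₂⁴)/(D₁+D₂) = 1.501×10¹² K⁴.

T_s ≈ 1110 K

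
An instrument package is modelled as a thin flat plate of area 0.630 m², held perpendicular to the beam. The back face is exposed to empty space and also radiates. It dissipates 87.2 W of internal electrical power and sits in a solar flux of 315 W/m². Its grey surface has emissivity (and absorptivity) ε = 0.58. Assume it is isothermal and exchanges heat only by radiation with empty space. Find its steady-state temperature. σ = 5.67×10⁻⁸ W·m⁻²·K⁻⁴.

T ≈ 264 K

At steady state, absorbed solar power + internal power = radiated power.
Absorbed: α·S·A_cross = 0.58·315·0.6300 = 115.1 W (cross-section A).
Total input = 115.1 + 87.2 = 202.3 W.
Radiated: εσ·A_surf·T⁴ with A_surf = 2A = 1.260 m².
T⁴ = 202.3/(0.58·5.67×10⁻⁸·1.260) = 4.882×10⁹ K⁴.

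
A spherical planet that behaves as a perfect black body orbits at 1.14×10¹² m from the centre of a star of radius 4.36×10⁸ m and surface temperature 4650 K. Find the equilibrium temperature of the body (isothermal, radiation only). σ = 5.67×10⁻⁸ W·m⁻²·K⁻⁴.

T ≈ 64.3 K

The star's surface emits σT_*⁴; at distance d the flux is S = σT_*⁴(R_*/d)².
S = 5.67×10⁻⁸·(4650)⁴·(4.36×10⁸/1.14×10¹²)² = 3.878 W/m².
For an isothermal sphere T⁴ = (1−a)S/(4σ) = 1.710×10⁷ K⁴.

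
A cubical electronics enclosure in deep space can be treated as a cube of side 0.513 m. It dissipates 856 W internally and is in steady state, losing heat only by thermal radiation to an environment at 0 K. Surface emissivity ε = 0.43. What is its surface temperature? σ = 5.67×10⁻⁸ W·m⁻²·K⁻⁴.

T ≈ 386 K

Steady state: internal power = radiated power, P = εσA T⁴.
Radiating area A = 6L² = 1.579 m².
T⁴ = P/(εσA) = 856/(0.43·5.67×10⁻⁸·1.579) = 2.223×10¹⁰ K⁴.
T = (2.223×10¹⁰)^(1/4).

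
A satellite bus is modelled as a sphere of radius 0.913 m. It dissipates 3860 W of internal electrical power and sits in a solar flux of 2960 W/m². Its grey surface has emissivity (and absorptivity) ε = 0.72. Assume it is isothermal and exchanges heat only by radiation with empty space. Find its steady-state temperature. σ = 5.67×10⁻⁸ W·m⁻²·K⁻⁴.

T ≈ 385 K

At steady state, absorbed solar power + internal power = radiated power.
Absorbed: α·S·A_cross = 0.72·2960·2.619 = 5581 W (cross-section πr²).
Total input = 5581 + 3860 = 9441 W.
Radiated: εσ·A_surf·T⁴ with A_surf = 4πr² = 10.47 m².
T⁴ = 9441/(0.72·5.67×10⁻⁸·10.47) = 2.208×10¹⁰ K⁴.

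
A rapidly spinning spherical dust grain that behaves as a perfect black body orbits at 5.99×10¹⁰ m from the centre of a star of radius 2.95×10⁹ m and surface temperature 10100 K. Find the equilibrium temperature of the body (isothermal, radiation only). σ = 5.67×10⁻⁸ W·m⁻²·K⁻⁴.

The star's surface emits σT_*⁴; at distance d the flux is S = σT_*⁴(R_*/d)².
S = 5.67×10⁻⁸·(10100)⁴·(2.95×10⁹/5.99×10¹⁰)² = 1.431×10⁶ W/m².
For an isothermal sphere T⁴ = (1−a)S/(4σ) = 6.310×10¹² K⁴.

T ≈ 1580 K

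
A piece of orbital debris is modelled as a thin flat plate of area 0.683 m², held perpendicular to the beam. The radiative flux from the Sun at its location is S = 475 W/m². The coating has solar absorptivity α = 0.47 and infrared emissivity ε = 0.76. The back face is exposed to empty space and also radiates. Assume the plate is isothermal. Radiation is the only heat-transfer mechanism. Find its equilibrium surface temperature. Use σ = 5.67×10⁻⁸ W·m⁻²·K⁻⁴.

At equilibrium, absorbed power = emitted power.
Absorbing cross-section = A = 0.6830 m²; emitting surface = 2A = 1.366 m² (ratio 2).
αS·A_cross = εσ·A_surf·T⁴  ⇒  T⁴ = αS/(ε·2σ).
T⁴ = 0.470·475/(0.76·2·5.67×10⁻⁸) = 2.590×10⁹ K⁴.
T = (2.590×10⁹)^(1/4).

T ≈ 226 K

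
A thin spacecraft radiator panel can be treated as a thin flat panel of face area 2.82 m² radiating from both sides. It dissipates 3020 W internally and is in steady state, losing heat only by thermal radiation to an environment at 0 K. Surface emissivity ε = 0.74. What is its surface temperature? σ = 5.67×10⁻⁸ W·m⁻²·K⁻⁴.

Steady state: internal power = radiated power, P = εσA T⁴.
Radiating area A = 2·2.82 = 5.640 m².
T⁴ = P/(εσA) = 3020/(0.74·5.67×10⁻⁸·5.640) = 1.276×10¹⁰ K⁴.
T = (1.276×10¹⁰)^(1/4).

T ≈ 336 K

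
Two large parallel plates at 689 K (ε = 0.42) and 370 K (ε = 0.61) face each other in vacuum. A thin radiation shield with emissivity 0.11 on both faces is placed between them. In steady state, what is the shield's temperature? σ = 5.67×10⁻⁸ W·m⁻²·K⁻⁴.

In steady state the net flux on the hot side equals that on the cold side.
σ(T₁⁴−T_s⁴)/D₁ = σ(T_s⁴−T₂⁴)/D₂, with D₁ = 1/ε₁+1/ε_s−1 = 10.47, D₂ = 1/ε_s+1/ε₂−1 = 9.730.
Solve for T_s⁴: T_s⁴ = (D₂·T₁⁴ + D₁·T₂⁴)/(D₁+D₂) = 1.183×10¹¹ K⁴.

T_s ≈ 586 K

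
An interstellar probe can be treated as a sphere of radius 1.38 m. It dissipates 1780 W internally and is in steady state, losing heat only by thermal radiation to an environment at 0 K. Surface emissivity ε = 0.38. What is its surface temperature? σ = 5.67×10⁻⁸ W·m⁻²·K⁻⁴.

Steady state: internal power = radiated power, P = εσA T⁴.
Radiating area A = 4πr² = 23.93 m².
T⁴ = P/(εσA) = 1780/(0.38·5.67×10⁻⁸·23.93) = 3.452×10⁹ K⁴.
T = (3.452×10⁹)^(1/4).

T ≈ 242 K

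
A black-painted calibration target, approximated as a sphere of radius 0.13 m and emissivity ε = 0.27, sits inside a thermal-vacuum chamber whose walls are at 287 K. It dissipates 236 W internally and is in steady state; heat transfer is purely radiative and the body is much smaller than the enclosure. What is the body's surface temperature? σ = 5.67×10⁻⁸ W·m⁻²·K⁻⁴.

For a small grey body in a large enclosure, net radiated power = εσA(T⁴ − T_w⁴).
Steady state: P = εσA(T⁴ − T_w⁴) with A = 4πr² = 0.2124 m².
T⁴ = P/(εσA) + T_w⁴ = 236/(0.27·5.67×10⁻⁸·0.2124) + (287)⁴
    = 7.259×10¹⁰ + 6.785×10⁹ = 7.937×10¹⁰ K⁴.

T ≈ 531 K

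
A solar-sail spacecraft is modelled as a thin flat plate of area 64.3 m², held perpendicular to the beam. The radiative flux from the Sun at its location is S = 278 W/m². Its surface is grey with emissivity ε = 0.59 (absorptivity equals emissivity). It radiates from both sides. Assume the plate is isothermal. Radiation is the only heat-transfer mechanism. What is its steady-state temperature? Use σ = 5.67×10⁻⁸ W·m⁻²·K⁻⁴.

T ≈ 223 K

At equilibrium, absorbed power = emitted power.
Absorbing cross-section = A = 64.30 m²; emitting surface = 2A = 128.6 m² (ratio 2).
εS·A_cross = εσ·A_surf·T⁴  ⇒  T⁴ = S/(2σ)   (ε cancels).
T⁴ = 278/(2·5.67×10⁻⁸) = 2.451×10⁹ K⁴.
T = (2.451×10⁹)^(1/4).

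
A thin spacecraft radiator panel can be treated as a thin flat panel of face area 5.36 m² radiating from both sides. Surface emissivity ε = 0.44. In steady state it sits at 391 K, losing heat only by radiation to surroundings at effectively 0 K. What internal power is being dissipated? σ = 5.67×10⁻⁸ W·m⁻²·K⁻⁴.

Steady state: P = εσA T⁴.
A = 2·5.36 = 10.72 m²; T⁴ = (391)⁴ = 2.337×10¹⁰ K⁴.
P = 0.44 × 5.67×10⁻⁸ × 10.72 × 2.337×10¹⁰.

P ≈ 6250 W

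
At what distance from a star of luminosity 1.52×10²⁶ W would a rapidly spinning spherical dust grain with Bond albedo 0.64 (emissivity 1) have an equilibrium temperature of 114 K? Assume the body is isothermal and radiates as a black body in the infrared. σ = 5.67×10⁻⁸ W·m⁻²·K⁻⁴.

For an isothermal black-emitting sphere, (1−a)S·πr² = σ·4πr²·T⁴ ⇒ S = 4σT⁴/(1−a).
S = 4·5.67×10⁻⁸·(114)⁴/0.360 = 106.4 W/m².
Flux falls as S = L/(4πd²), so d = √(L/(4πS)) = √(1.52×10²⁶/(4π·106.4)).

d ≈ 3.37×10¹¹ m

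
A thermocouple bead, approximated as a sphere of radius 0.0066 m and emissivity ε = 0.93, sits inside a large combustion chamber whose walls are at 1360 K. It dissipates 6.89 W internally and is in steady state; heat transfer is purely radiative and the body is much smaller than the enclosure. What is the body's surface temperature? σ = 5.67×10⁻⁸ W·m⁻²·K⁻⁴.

T ≈ 1380 K

For a small grey body in a large enclosure, net radiated power = εσA(T⁴ − T_w⁴).
Steady state: P = εσA(T⁴ − T_w⁴) with A = 4πr² = 5.474×10⁻⁴ m².
T⁴ = P/(εσA) + T_w⁴ = 6.89/(0.93·5.67×10⁻⁸·5.474×10⁻⁴) + (1360)⁴
    = 2.387×10¹¹ + 3.421×10¹² = 3.660×10¹² K⁴.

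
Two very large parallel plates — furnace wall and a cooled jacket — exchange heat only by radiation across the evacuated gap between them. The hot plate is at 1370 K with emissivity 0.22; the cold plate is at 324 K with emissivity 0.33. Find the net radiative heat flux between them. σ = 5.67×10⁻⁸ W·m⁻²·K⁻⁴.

q ≈ 30300 W/m²

For two infinite grey parallel plates, q = σ(T₁⁴ − T₂⁴)/(1/ε₁ + 1/ε₂ − 1).
T₁⁴ − T₂⁴ = 3.523×10¹² − 1.102×10¹⁰ = 3.512×10¹² K⁴.
1/ε₁ + 1/ε₂ − 1 = 4.545 + 3.030 − 1 = 6.576.
q = 5.67×10⁻⁸ × 3.512×10¹² / 6.576.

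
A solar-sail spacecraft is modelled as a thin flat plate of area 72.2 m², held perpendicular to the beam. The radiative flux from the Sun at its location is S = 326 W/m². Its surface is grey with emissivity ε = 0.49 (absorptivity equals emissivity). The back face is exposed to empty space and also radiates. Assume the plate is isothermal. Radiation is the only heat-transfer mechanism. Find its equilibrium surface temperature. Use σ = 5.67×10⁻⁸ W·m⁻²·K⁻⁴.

T ≈ 232 K

At equilibrium, absorbed power = emitted power.
Absorbing cross-section = A = 72.20 m²; emitting surface = 2A = 144.4 m² (ratio 2).
εS·A_cross = εσ·A_surf·T⁴  ⇒  T⁴ = S/(2σ)   (ε cancels).
T⁴ = 326/(2·5.67×10⁻⁸) = 2.875×10⁹ K⁴.
T = (2.875×10⁹)^(1/4).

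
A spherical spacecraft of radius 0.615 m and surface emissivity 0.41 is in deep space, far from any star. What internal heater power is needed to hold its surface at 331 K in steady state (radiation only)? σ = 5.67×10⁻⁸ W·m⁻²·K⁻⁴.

P = εσ·4πr²·T⁴.
4πr² = 4.753 m²; T⁴ = 1.200×10¹⁰ K⁴.
P = 0.41·5.67×10⁻⁸·4.753·1.200×10¹⁰.

P ≈ 1330 W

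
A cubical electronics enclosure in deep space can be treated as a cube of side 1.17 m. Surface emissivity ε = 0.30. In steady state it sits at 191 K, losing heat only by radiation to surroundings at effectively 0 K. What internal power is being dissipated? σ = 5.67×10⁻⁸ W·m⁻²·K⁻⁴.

Steady state: P = εσA T⁴.
A = 6L² = 8.213 m²; T⁴ = (191)⁴ = 1.331×10⁹ K⁴.
P = 0.30 × 5.67×10⁻⁸ × 8.213 × 1.331×10⁹.

P ≈ 186 W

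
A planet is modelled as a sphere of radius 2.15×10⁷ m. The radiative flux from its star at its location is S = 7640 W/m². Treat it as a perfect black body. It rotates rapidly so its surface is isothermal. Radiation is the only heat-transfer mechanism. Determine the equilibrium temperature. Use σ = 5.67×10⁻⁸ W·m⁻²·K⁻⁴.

At equilibrium, absorbed power = emitted power.
Absorbing cross-section = πr² = 1.452×10¹⁵ m²; emitting surface = 4πr² = 5.809×10¹⁵ m² (ratio 4).
S·A_cross = εσ·A_surf·T⁴  ⇒  T⁴ = S/(4σ).
T⁴ = 1.00·7640/(4·5.67×10⁻⁸) = 3.369×10¹⁰ K⁴.
T = (3.369×10¹⁰)^(1/4).

T ≈ 428 K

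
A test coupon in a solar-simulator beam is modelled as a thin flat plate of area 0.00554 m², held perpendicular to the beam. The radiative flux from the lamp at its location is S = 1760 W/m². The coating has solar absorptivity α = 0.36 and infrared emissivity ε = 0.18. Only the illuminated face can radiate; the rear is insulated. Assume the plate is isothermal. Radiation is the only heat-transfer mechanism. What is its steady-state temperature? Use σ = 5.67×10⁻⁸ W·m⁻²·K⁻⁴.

At equilibrium, absorbed power = emitted power.
Absorbing cross-section = A = 0.005540 m²; emitting surface = A = 0.005540 m² (ratio 1).
αS·A_cross = εσ·A_surf·T⁴  ⇒  T⁴ = αS/(ε·1σ).
T⁴ = 0.360·1760/(0.18·1·5.67×10⁻⁸) = 6.208×10¹⁰ K⁴.
T = (6.208×10¹⁰)^(1/4).

T ≈ 499 K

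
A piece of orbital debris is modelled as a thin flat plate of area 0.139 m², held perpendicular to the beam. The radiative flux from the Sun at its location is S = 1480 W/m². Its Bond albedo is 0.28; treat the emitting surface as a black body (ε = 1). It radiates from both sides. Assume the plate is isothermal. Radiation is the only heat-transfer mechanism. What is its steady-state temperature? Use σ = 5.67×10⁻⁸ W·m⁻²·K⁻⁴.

T ≈ 311 K

At equilibrium, absorbed power = emitted power.
Absorbing cross-section = A = 0.1390 m²; emitting surface = 2A = 0.2780 m² (ratio 2).
(1−a)S·A_cross = εσ·A_surf·T⁴  ⇒  T⁴ = (1−a)S/(2σ).
T⁴ = 0.720·1480/(2·5.67×10⁻⁸) = 9.397×10⁹ K⁴.
T = (9.397×10⁹)^(1/4).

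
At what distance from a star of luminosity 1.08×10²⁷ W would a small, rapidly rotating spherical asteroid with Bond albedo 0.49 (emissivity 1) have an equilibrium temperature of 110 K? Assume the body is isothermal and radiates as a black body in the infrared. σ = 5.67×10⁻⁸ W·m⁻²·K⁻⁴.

For an isothermal black-emitting sphere, (1−a)S·πr² = σ·4πr²·T⁴ ⇒ S = 4σT⁴/(1−a).
S = 4·5.67×10⁻⁸·(110)⁴/0.510 = 65.11 W/m².
Flux falls as S = L/(4πd²), so d = √(L/(4πS)) = √(1.08×10²⁷/(4π·65.11)).

d ≈ 1.15×10¹² m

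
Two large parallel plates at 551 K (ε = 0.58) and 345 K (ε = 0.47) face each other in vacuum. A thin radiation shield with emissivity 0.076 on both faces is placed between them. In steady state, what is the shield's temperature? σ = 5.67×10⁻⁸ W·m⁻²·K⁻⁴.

In steady state the net flux on the hot side equals that on the cold side.
σ(T₁⁴−T_s⁴)/D₁ = σ(T_s⁴−T₂⁴)/D₂, with D₁ = 1/ε₁+1/ε_s−1 = 13.88, D₂ = 1/ε_s+1/ε₂−1 = 14.29.
Solve for T_s⁴: T_s⁴ = (D₂·T₁⁴ + D₁·T₂⁴)/(D₁+D₂) = 5.373×10¹⁰ K⁴.

T_s ≈ 481 K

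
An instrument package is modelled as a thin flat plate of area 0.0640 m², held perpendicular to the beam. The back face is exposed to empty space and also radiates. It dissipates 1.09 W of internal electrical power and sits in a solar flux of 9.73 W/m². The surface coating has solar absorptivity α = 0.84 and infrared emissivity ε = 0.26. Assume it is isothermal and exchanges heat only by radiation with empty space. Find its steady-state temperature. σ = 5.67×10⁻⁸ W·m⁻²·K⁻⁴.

At steady state, absorbed solar power + internal power = radiated power.
Absorbed: α·S·A_cross = 0.84·9.73·0.06400 = 0.5231 W (cross-section A).
Total input = 0.5231 + 1.09 = 1.613 W.
Radiated: εσ·A_surf·T⁴ with A_surf = 2A = 0.1280 m².
T⁴ = 1.613/(0.26·5.67×10⁻⁸·0.1280) = 8.549×10⁸ K⁴.

T ≈ 171 K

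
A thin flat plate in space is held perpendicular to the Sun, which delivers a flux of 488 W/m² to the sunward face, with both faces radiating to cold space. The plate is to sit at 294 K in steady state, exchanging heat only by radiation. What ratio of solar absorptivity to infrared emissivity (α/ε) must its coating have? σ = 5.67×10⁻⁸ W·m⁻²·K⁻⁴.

α/ε ≈ 1.74

Balance: αS·A = εσ·2A·T⁴ ⇒ α/ε = 2σT⁴/S.
α/ε = 2·5.67×10⁻⁸·(294)⁴/488 = 2·5.67×10⁻⁸·7.471×10⁹/488.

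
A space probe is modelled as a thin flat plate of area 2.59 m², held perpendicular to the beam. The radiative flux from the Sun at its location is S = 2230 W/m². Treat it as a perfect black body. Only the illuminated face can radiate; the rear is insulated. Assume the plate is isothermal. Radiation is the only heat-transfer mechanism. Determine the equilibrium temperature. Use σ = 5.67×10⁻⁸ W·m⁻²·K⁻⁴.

T ≈ 445 K

At equilibrium, absorbed power = emitted power.
Absorbing cross-section = A = 2.590 m²; emitting surface = A = 2.590 m² (ratio 1).
S·A_cross = εσ·A_surf·T⁴  ⇒  T⁴ = S/(1σ).
T⁴ = 1.00·2230/(1·5.67×10⁻⁸) = 3.933×10¹⁰ K⁴.
T = (3.933×10¹⁰)^(1/4).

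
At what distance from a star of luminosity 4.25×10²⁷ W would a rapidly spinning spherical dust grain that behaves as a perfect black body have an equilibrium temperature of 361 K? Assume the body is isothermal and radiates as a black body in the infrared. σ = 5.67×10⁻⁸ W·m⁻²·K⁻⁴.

d ≈ 2.96×10¹¹ m

For an isothermal black-emitting sphere, (1−a)S·πr² = σ·4πr²·T⁴ ⇒ S = 4σT⁴/(1−a).
S = 4·5.67×10⁻⁸·(361)⁴/1.00 = 3852 W/m².
Flux falls as S = L/(4πd²), so d = √(L/(4πS)) = √(4.25×10²⁷/(4π·3852)).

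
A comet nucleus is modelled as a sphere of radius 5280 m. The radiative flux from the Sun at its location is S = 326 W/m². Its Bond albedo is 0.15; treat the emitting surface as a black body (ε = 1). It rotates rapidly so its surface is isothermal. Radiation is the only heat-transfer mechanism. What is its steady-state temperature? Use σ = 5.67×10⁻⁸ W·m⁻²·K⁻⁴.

T ≈ 187 K

At equilibrium, absorbed power = emitted power.
Absorbing cross-section = πr² = 8.758×10⁷ m²; emitting surface = 4πr² = 3.503×10⁸ m² (ratio 4).
(1−a)S·A_cross = εσ·A_surf·T⁴  ⇒  T⁴ = (1−a)S/(4σ).
T⁴ = 0.850·326/(4·5.67×10⁻⁸) = 1.222×10⁹ K⁴.
T = (1.222×10⁹)^(1/4).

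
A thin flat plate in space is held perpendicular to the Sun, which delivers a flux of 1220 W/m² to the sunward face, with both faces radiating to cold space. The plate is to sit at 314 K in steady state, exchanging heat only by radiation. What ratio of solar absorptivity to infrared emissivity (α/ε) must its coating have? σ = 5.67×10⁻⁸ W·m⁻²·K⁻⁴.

α/ε ≈ 0.904

Balance: αS·A = εσ·2A·T⁴ ⇒ α/ε = 2σT⁴/S.
α/ε = 2·5.67×10⁻⁸·(314)⁴/1220 = 2·5.67×10⁻⁸·9.721×10⁹/1220.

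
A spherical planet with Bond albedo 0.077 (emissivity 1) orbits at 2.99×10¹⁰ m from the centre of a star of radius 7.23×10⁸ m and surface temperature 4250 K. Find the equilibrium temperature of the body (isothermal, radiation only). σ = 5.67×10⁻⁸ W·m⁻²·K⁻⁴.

T ≈ 458 K

The star's surface emits σT_*⁴; at distance d the flux is S = σT_*⁴(R_*/d)².
S = 5.67×10⁻⁸·(4250)⁴·(7.23×10⁸/2.99×10¹⁰)² = 10820 W/m².
For an isothermal sphere T⁴ = (1−a)S/(4σ) = 4.402×10¹⁰ K⁴.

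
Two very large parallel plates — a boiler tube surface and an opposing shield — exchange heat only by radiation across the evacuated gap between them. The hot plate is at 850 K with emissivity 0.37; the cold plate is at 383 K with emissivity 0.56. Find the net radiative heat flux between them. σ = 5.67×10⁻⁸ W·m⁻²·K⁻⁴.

q ≈ 8130 W/m²

For two infinite grey parallel plates, q = σ(T₁⁴ − T₂⁴)/(1/ε₁ + 1/ε₂ − 1).
T₁⁴ − T₂⁴ = 5.220×10¹¹ − 2.152×10¹⁰ = 5.005×10¹¹ K⁴.
1/ε₁ + 1/ε₂ − 1 = 2.703 + 1.786 − 1 = 3.488.
q = 5.67×10⁻⁸ × 5.005×10¹¹ / 3.488.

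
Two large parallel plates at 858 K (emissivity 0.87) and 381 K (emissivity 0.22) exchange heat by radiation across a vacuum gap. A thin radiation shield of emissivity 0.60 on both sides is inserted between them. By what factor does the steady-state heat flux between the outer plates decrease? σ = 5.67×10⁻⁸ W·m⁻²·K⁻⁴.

factor ≈ 1.50

Without shield: q₀ = σΔ(T⁴)/(1/ε₁+1/ε₂−1) with denominator 4.695.
With shield the two gaps are in series; the resistances add: (1/ε₁+1/ε_s−1)+(1/ε_s+1/ε₂−1) = 1.816+5.212 = 7.028.
Heat-flux ratio q₀/q = 7.028/4.695.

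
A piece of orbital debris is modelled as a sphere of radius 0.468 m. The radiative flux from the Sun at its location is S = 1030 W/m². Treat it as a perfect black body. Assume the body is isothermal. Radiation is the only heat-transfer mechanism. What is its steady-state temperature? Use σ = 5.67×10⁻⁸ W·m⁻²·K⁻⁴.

T ≈ 260 K

At equilibrium, absorbed power = emitted power.
Absorbing cross-section = πr² = 0.6881 m²; emitting surface = 4πr² = 2.752 m² (ratio 4).
S·A_cross = εσ·A_surf·T⁴  ⇒  T⁴ = S/(4σ).
T⁴ = 1.00·1030/(4·5.67×10⁻⁸) = 4.541×10⁹ K⁴.
T = (4.541×10⁹)^(1/4).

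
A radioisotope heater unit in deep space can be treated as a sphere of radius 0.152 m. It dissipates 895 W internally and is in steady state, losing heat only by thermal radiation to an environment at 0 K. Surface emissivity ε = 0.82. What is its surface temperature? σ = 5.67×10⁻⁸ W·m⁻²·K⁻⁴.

Steady state: internal power = radiated power, P = εσA T⁴.
Radiating area A = 4πr² = 0.2903 m².
T⁴ = P/(εσA) = 895/(0.82·5.67×10⁻⁸·0.2903) = 6.630×10¹⁰ K⁴.
T = (6.630×10¹⁰)^(1/4).

T ≈ 507 K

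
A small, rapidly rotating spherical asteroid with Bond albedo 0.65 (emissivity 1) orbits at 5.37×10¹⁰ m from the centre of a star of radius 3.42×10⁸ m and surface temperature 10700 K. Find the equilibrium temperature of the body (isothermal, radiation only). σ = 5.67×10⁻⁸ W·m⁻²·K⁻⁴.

The star's surface emits σT_*⁴; at distance d the flux is S = σT_*⁴(R_*/d)².
S = 5.67×10⁻⁸·(10700)⁴·(3.42×10⁸/5.37×10¹⁰)² = 30150 W/m².
For an isothermal sphere T⁴ = (1−a)S/(4σ) = 4.652×10¹⁰ K⁴.

T ≈ 464 K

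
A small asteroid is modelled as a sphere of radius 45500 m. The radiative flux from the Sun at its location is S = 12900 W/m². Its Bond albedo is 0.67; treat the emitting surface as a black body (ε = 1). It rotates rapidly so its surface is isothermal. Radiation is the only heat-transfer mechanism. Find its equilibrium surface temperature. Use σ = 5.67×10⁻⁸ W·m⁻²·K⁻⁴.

T ≈ 370 K

At equilibrium, absorbed power = emitted power.
Absorbing cross-section = πr² = 6.504×10⁹ m²; emitting surface = 4πr² = 2.602×10¹⁰ m² (ratio 4).
(1−a)S·A_cross = εσ·A_surf·T⁴  ⇒  T⁴ = (1−a)S/(4σ).
T⁴ = 0.330·12900/(4·5.67×10⁻⁸) = 1.877×10¹⁰ K⁴.
T = (1.877×10¹⁰)^(1/4).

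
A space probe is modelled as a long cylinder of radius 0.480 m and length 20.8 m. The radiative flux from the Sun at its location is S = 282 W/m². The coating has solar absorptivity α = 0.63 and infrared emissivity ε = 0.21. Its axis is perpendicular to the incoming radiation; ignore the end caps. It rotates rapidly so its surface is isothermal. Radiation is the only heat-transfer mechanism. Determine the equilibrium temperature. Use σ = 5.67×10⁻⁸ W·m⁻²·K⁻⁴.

At equilibrium, absorbed power = emitted power.
Absorbing cross-section = 2rL = 19.97 m²; emitting surface = 2πrL = 62.73 m² (ratio π).
αS·A_cross = εσ·A_surf·T⁴  ⇒  T⁴ = αS/(ε·πσ).
T⁴ = 0.630·282/(0.21·π·5.67×10⁻⁸) = 4.749×10⁹ K⁴.
T = (4.749×10⁹)^(1/4).

T ≈ 263 K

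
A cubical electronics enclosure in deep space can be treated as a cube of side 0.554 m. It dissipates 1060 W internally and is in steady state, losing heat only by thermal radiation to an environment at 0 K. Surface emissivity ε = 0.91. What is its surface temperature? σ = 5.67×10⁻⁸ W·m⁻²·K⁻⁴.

T ≈ 325 K

Steady state: internal power = radiated power, P = εσA T⁴.
Radiating area A = 6L² = 1.841 m².
T⁴ = P/(εσA) = 1060/(0.91·5.67×10⁻⁸·1.841) = 1.116×10¹⁰ K⁴.
T = (1.116×10¹⁰)^(1/4).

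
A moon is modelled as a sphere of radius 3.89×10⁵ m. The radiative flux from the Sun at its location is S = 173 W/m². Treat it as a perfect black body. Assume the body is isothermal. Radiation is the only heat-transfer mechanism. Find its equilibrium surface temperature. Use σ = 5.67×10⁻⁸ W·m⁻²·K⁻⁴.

At equilibrium, absorbed power = emitted power.
Absorbing cross-section = πr² = 4.754×10¹¹ m²; emitting surface = 4πr² = 1.902×10¹² m² (ratio 4).
S·A_cross = εσ·A_surf·T⁴  ⇒  T⁴ = S/(4σ).
T⁴ = 1.00·173/(4·5.67×10⁻⁸) = 7.628×10⁸ K⁴.
T = (7.628×10⁸)^(1/4).

T ≈ 166 K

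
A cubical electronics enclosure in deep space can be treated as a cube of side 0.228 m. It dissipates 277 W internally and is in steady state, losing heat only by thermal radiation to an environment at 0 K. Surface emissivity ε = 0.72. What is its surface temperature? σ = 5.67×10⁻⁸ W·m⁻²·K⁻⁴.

T ≈ 384 K

Steady state: internal power = radiated power, P = εσA T⁴.
Radiating area A = 6L² = 0.3119 m².
T⁴ = P/(εσA) = 277/(0.72·5.67×10⁻⁸·0.3119) = 2.175×10¹⁰ K⁴.
T = (2.175×10¹⁰)^(1/4).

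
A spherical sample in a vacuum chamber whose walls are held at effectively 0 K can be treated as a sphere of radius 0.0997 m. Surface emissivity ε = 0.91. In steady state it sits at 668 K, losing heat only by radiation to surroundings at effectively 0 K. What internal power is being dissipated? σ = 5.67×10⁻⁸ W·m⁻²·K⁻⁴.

Steady state: P = εσA T⁴.
A = 4πr² = 0.1249 m²; T⁴ = (668)⁴ = 1.991×10¹¹ K⁴.
P = 0.91 × 5.67×10⁻⁸ × 0.1249 × 1.991×10¹¹.

P ≈ 1280 W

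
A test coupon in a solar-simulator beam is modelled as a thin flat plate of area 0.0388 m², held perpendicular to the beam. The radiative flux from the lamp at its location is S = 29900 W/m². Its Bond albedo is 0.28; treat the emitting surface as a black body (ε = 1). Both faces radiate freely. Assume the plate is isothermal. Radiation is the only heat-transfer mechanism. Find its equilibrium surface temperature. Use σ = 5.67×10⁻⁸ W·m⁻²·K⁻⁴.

At equilibrium, absorbed power = emitted power.
Absorbing cross-section = A = 0.03880 m²; emitting surface = 2A = 0.07760 m² (ratio 2).
(1−a)S·A_cross = εσ·A_surf·T⁴  ⇒  T⁴ = (1−a)S/(2σ).
T⁴ = 0.720·29900/(2·5.67×10⁻⁸) = 1.898×10¹¹ K⁴.
T = (1.898×10¹¹)^(1/4).

T ≈ 660 K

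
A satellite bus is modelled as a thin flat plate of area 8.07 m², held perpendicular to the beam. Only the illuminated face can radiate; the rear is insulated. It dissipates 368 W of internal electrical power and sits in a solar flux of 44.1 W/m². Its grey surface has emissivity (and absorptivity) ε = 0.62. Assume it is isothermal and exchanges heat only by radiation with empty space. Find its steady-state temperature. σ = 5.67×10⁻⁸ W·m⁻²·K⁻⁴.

At steady state, absorbed solar power + internal power = radiated power.
Absorbed: α·S·A_cross = 0.62·44.1·8.070 = 220.6 W (cross-section A).
Total input = 220.6 + 368 = 588.6 W.
Radiated: εσ·A_surf·T⁴ with A_surf = A = 8.070 m².
T⁴ = 588.6/(0.62·5.67×10⁻⁸·8.070) = 2.075×10⁹ K⁴.

T ≈ 213 K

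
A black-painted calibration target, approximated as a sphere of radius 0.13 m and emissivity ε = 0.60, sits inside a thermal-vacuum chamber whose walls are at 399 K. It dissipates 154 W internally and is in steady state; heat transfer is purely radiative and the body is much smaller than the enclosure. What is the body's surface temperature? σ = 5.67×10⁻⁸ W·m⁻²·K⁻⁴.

T ≈ 465 K

For a small grey body in a large enclosure, net radiated power = εσA(T⁴ − T_w⁴).
Steady state: P = εσA(T⁴ − T_w⁴) with A = 4πr² = 0.2124 m².
T⁴ = P/(εσA) + T_w⁴ = 154/(0.60·5.67×10⁻⁸·0.2124) + (399)⁴
    = 2.132×10¹⁰ + 2.534×10¹⁰ = 4.666×10¹⁰ K⁴.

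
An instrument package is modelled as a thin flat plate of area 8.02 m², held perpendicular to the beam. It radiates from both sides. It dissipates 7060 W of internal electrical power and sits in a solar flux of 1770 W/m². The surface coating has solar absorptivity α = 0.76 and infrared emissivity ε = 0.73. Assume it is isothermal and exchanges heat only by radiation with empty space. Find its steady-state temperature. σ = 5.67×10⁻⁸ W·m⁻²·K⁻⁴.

T ≈ 405 K

At steady state, absorbed solar power + internal power = radiated power.
Absorbed: α·S·A_cross = 0.76·1770·8.020 = 10790 W (cross-section A).
Total input = 10790 + 7060 = 17850 W.
Radiated: εσ·A_surf·T⁴ with A_surf = 2A = 16.04 m².
T⁴ = 17850/(0.73·5.67×10⁻⁸·16.04) = 2.688×10¹⁰ K⁴.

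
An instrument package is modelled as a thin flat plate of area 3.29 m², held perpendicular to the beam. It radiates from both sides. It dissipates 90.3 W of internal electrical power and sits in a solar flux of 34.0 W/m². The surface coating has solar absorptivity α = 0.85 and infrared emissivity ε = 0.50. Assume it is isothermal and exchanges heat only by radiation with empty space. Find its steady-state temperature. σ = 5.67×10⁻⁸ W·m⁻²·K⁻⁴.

T ≈ 178 K

At steady state, absorbed solar power + internal power = radiated power.
Absorbed: α·S·A_cross = 0.85·34.0·3.290 = 95.08 W (cross-section A).
Total input = 95.08 + 90.3 = 185.4 W.
Radiated: εσ·A_surf·T⁴ with A_surf = 2A = 6.580 m².
T⁴ = 185.4/(0.50·5.67×10⁻⁸·6.580) = 9.938×10⁸ K⁴.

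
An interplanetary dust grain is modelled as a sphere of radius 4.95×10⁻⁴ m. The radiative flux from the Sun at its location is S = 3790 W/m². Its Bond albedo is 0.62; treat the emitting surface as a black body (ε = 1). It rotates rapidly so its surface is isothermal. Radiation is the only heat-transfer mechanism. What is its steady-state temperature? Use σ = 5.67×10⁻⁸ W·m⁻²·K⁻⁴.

At equilibrium, absorbed power = emitted power.
Absorbing cross-section = πr² = 7.698×10⁻⁷ m²; emitting surface = 4πr² = 3.079×10⁻⁶ m² (ratio 4).
(1−a)S·A_cross = εσ·A_surf·T⁴  ⇒  T⁴ = (1−a)S/(4σ).
T⁴ = 0.380·3790/(4·5.67×10⁻⁸) = 6.350×10⁹ K⁴.
T = (6.350×10⁹)^(1/4).

T ≈ 282 K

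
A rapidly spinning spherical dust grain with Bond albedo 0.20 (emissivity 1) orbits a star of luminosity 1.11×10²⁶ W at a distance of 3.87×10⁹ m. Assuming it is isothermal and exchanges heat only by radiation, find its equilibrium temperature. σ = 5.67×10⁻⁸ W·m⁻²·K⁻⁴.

First find the stellar flux at distance d: S = L/(4πd²) = 1.11×10²⁶/(4π·(3.87×10⁹)²) = 5.898×10⁵ W/m².
For an isothermal sphere, absorbed (1−a)S·πr² = emitted σ·4πr²·T⁴, so T⁴ = (1−a)S/(4σ).
T⁴ = 0.800·5.898×10⁵/(4·5.67×10⁻⁸) = 2.080×10¹² K⁴.

T ≈ 1200 K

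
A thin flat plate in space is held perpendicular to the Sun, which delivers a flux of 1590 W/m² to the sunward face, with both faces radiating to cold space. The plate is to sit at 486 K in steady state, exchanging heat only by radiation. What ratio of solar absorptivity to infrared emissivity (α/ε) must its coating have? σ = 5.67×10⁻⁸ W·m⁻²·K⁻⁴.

α/ε ≈ 3.98

Balance: αS·A = εσ·2A·T⁴ ⇒ α/ε = 2σT⁴/S.
α/ε = 2·5.67×10⁻⁸·(486)⁴/1590 = 2·5.67×10⁻⁸·5.579×10¹⁰/1590.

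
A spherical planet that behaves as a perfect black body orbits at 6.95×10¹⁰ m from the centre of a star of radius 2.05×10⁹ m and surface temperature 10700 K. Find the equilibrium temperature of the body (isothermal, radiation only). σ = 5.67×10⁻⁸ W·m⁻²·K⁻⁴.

T ≈ 1300 K

The star's surface emits σT_*⁴; at distance d the flux is S = σT_*⁴(R_*/d)².
S = 5.67×10⁻⁸·(10700)⁴·(2.05×10⁹/6.95×10¹⁰)² = 6.466×10⁵ W/m².
For an isothermal sphere T⁴ = (1−a)S/(4σ) = 2.851×10¹² K⁴.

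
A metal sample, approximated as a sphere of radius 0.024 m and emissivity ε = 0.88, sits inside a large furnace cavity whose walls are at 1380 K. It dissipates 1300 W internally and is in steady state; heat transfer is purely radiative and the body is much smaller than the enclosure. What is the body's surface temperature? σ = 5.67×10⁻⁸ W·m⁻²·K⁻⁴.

T ≈ 1640 K

For a small grey body in a large enclosure, net radiated power = εσA(T⁴ − T_w⁴).
Steady state: P = εσA(T⁴ − T_w⁴) with A = 4πr² = 0.007238 m².
T⁴ = P/(εσA) + T_w⁴ = 1300/(0.88·5.67×10⁻⁸·0.007238) + (1380)⁴
    = 3.600×10¹² + 3.627×10¹² = 7.226×10¹² K⁴.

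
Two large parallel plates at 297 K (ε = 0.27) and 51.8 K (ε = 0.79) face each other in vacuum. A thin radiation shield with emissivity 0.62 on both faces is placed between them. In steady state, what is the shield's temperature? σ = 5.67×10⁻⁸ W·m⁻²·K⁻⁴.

In steady state the net flux on the hot side equals that on the cold side.
σ(T₁⁴−T_s⁴)/D₁ = σ(T_s⁴−T₂⁴)/D₂, with D₁ = 1/ε₁+1/ε_s−1 = 4.317, D₂ = 1/ε_s+1/ε₂−1 = 1.879.
Solve for T_s⁴: T_s⁴ = (D₂·T₁⁴ + D₁·T₂⁴)/(D₁+D₂) = 2.365×10⁹ K⁴.

T_s ≈ 221 K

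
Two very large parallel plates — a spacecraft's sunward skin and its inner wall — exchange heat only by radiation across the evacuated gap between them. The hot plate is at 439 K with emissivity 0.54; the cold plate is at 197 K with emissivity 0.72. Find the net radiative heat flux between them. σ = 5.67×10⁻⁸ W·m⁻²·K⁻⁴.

For two infinite grey parallel plates, q = σ(T₁⁴ − T₂⁴)/(1/ε₁ + 1/ε₂ − 1).
T₁⁴ − T₂⁴ = 3.714×10¹⁰ − 1.506×10⁹ = 3.564×10¹⁰ K⁴.
1/ε₁ + 1/ε₂ − 1 = 1.852 + 1.389 − 1 = 2.241.
q = 5.67×10⁻⁸ × 3.564×10¹⁰ / 2.241.

q ≈ 902 W/m²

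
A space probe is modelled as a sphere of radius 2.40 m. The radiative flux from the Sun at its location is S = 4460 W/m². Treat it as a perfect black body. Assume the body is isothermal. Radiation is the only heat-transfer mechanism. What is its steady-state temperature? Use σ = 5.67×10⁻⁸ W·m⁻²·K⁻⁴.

T ≈ 374 K

At equilibrium, absorbed power = emitted power.
Absorbing cross-section = πr² = 18.10 m²; emitting surface = 4πr² = 72.38 m² (ratio 4).
S·A_cross = εσ·A_surf·T⁴  ⇒  T⁴ = S/(4σ).
T⁴ = 1.00·4460/(4·5.67×10⁻⁸) = 1.966×10¹⁰ K⁴.
T = (1.966×10¹⁰)^(1/4).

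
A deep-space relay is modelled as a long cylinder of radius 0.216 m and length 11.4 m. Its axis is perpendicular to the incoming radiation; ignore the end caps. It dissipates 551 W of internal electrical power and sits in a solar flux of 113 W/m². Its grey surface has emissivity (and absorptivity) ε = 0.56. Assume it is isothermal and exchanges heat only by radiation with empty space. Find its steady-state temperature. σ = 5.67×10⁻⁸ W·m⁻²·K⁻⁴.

T ≈ 205 K

At steady state, absorbed solar power + internal power = radiated power.
Absorbed: α·S·A_cross = 0.56·113·4.925 = 311.6 W (cross-section 2rL).
Total input = 311.6 + 551 = 862.6 W.
Radiated: εσ·A_surf·T⁴ with A_surf = 2πrL = 15.47 m².
T⁴ = 862.6/(0.56·5.67×10⁻⁸·15.47) = 1.756×10⁹ K⁴.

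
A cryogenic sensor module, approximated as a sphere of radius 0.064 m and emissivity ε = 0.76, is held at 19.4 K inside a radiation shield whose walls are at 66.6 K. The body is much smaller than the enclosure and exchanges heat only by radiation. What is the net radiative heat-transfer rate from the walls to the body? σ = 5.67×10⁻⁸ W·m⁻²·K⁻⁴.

For a small grey body in a large enclosure: P_net = εσA(T_body⁴ − T_wall⁴).
A = 4πr² = 0.05147 m²; T_body⁴ − T_wall⁴ = 1.416×10⁵ − 1.967×10⁷ = -1.953×10⁷ K⁴.
|P_net| = 0.76·5.67×10⁻⁸·0.05147·1.953×10⁷.

P_net ≈ 0.0433 W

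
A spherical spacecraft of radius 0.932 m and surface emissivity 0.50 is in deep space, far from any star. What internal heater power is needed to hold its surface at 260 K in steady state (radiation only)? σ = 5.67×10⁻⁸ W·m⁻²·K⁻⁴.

P ≈ 1410 W

P = εσ·4πr²·T⁴.
4πr² = 10.92 m²; T⁴ = 4.570×10⁹ K⁴.
P = 0.50·5.67×10⁻⁸·10.92·4.570×10⁹.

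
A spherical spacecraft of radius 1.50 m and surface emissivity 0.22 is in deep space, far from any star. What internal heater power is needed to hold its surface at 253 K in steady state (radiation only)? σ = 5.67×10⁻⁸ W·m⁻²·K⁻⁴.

P ≈ 1450 W

P = εσ·4πr²·T⁴.
4πr² = 28.27 m²; T⁴ = 4.097×10⁹ K⁴.
P = 0.22·5.67×10⁻⁸·28.27·4.097×10⁹.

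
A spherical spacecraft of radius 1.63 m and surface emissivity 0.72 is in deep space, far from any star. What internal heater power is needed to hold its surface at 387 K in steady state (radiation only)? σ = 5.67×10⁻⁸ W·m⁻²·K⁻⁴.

P ≈ 30600 W

P = εσ·4πr²·T⁴.
4πr² = 33.39 m²; T⁴ = 2.243×10¹⁰ K⁴.
P = 0.72·5.67×10⁻⁸·33.39·2.243×10¹⁰.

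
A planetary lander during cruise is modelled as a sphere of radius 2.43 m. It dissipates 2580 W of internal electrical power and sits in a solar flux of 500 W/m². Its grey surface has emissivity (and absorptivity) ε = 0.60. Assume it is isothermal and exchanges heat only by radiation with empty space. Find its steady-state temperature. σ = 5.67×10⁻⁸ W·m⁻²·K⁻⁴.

T ≈ 238 K

At steady state, absorbed solar power + internal power = radiated power.
Absorbed: α·S·A_cross = 0.60·500·18.55 = 5565 W (cross-section πr²).
Total input = 5565 + 2580 = 8145 W.
Radiated: εσ·A_surf·T⁴ with A_surf = 4πr² = 74.20 m².
T⁴ = 8145/(0.60·5.67×10⁻⁸·74.20) = 3.227×10⁹ K⁴.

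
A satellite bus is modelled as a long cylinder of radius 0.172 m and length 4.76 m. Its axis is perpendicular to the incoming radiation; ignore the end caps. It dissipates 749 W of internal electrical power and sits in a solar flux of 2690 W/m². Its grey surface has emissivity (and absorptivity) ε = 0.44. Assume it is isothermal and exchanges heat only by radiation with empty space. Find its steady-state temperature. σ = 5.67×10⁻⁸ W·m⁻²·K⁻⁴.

T ≈ 380 K

At steady state, absorbed solar power + internal power = radiated power.
Absorbed: α·S·A_cross = 0.44·2690·1.637 = 1938 W (cross-section 2rL).
Total input = 1938 + 749 = 2687 W.
Radiated: εσ·A_surf·T⁴ with A_surf = 2πrL = 5.144 m².
T⁴ = 2687/(0.44·5.67×10⁻⁸·5.144) = 2.094×10¹⁰ K⁴.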